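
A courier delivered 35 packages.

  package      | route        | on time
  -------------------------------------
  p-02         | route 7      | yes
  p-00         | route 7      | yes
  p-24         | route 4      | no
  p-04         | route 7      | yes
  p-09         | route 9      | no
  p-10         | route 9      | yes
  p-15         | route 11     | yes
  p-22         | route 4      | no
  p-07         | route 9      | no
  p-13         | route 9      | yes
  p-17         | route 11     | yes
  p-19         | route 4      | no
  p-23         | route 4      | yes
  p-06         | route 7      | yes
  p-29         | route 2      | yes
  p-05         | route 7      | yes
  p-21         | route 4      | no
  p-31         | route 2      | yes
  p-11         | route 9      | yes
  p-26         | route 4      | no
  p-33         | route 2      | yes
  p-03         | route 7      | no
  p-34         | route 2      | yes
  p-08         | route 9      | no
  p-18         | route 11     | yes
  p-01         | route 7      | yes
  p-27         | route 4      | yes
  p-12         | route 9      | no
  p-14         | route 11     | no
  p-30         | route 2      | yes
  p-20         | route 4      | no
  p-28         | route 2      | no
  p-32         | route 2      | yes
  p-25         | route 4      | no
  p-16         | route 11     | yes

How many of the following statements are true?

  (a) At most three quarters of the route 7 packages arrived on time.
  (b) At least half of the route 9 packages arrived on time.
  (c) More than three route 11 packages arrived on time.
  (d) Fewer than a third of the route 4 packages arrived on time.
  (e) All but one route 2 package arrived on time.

(a) route 7: |A| = 7, |A ∩ B| = 6; needs |A ∩ B| / |A| ≤ 3/4 — false.
(b) route 9: |A| = 7, |A ∩ B| = 3; needs |A ∩ B| ≥ |A ∖ B| — false.
(c) route 11: |A| = 5, |A ∩ B| = 4; needs |A ∩ B| > 3 — true.
(d) route 4: |A| = 9, |A ∩ B| = 2; needs |A ∩ B| / |A| < 1/3 — true.
(e) route 2: |A| = 7, |A ∩ B| = 6; needs |A ∖ B| = 1 — true.

3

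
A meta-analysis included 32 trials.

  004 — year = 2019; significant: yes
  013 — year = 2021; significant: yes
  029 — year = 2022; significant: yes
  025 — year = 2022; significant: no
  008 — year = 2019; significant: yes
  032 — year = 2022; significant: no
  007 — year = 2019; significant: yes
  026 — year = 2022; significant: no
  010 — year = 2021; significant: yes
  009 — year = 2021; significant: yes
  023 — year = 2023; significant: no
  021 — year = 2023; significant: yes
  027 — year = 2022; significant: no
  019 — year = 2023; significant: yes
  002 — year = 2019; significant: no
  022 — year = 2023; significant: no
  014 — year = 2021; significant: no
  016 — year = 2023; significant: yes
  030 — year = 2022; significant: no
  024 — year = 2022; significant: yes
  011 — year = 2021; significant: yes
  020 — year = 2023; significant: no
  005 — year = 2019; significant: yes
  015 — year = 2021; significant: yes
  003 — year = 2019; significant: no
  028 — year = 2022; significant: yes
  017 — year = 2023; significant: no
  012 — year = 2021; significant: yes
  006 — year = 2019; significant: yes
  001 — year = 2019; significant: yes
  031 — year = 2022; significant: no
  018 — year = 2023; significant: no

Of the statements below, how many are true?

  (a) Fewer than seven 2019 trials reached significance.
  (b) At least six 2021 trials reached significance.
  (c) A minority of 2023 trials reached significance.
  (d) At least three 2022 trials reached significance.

(a) 2019: |A| = 8, |A ∩ B| = 6; needs |A ∩ B| < 7 — true.
(b) 2021: |A| = 7, |A ∩ B| = 6; needs |A ∩ B| ≥ 6 — true.
(c) 2023: |A| = 8, |A ∩ B| = 3; needs |A ∩ B| < |A ∖ B| — true.
(d) 2022: |A| = 9, |A ∩ B| = 3; needs |A ∩ B| ≥ 3 — true.

4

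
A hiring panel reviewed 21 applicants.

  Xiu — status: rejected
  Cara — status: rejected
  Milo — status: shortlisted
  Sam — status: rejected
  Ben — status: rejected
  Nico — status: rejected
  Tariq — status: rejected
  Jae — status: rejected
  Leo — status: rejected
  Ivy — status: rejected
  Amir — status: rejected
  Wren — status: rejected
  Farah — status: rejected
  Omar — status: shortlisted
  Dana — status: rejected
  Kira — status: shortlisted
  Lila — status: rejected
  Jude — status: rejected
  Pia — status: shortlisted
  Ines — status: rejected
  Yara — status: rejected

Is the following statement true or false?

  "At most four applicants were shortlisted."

'At most four applicants were shortlisted' holds iff |A ∩ B| ≤ 4.
|A| = 21, |A ∩ B| = 4, |A ∖ B| = 17.
|A ∩ B| = 4, so the statement is true.

True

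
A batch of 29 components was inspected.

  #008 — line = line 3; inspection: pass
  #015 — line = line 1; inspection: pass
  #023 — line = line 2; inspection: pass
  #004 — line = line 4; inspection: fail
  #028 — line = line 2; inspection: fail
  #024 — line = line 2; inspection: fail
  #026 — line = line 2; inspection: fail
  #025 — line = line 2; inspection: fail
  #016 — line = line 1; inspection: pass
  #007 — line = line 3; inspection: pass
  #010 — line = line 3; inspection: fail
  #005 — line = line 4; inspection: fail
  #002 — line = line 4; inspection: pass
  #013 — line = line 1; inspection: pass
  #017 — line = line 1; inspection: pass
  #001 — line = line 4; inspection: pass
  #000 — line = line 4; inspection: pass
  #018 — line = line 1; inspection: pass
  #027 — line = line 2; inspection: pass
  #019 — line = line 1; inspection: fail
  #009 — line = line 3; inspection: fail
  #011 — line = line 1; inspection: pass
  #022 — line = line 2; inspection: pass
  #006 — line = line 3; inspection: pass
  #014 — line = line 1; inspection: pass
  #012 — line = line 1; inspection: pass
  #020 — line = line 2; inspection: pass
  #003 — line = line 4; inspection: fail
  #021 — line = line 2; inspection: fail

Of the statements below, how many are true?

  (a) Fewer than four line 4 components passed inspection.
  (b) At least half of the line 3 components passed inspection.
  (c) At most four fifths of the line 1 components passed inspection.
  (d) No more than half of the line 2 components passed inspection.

3

(a) line 4: |A| = 6, |A ∩ B| = 3; needs |A ∩ B| < 4 — true.
(b) line 3: |A| = 5, |A ∩ B| = 3; needs |A ∩ B| ≥ |A ∖ B| — true.
(c) line 1: |A| = 9, |A ∩ B| = 8; needs |A ∩ B| / |A| ≤ 4/5 — false.
(d) line 2: |A| = 9, |A ∩ B| = 4; needs |A ∩ B| ≤ |A ∖ B| — true.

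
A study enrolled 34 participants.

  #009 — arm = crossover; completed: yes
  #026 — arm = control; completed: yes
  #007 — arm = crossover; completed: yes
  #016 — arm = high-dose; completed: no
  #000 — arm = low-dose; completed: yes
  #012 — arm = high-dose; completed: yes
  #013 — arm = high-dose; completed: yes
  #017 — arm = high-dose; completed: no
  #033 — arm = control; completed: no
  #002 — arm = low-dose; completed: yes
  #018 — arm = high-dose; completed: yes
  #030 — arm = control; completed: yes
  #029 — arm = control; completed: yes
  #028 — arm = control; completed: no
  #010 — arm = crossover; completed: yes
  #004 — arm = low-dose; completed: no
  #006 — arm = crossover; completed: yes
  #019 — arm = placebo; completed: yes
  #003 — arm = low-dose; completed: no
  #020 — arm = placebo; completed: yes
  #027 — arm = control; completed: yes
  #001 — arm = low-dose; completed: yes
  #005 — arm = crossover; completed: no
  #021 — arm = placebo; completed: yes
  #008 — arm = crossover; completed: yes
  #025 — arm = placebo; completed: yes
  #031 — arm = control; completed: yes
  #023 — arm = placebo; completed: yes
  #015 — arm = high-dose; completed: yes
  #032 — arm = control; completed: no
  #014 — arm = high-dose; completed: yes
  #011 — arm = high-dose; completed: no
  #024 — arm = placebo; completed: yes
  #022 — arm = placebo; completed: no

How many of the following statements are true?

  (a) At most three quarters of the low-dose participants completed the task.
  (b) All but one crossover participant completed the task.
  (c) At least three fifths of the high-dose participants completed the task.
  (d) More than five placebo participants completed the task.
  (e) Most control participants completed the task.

5

(a) low-dose: |A| = 5, |A ∩ B| = 3; needs |A ∩ B| / |A| ≤ 3/4 — true.
(b) crossover: |A| = 6, |A ∩ B| = 5; needs |A ∖ B| = 1 — true.
(c) high-dose: |A| = 8, |A ∩ B| = 5; needs |A ∩ B| / |A| ≥ 3/5 — true.
(d) placebo: |A| = 7, |A ∩ B| = 6; needs |A ∩ B| > 5 — true.
(e) control: |A| = 8, |A ∩ B| = 5; needs |A ∩ B| > |A ∖ B| — true.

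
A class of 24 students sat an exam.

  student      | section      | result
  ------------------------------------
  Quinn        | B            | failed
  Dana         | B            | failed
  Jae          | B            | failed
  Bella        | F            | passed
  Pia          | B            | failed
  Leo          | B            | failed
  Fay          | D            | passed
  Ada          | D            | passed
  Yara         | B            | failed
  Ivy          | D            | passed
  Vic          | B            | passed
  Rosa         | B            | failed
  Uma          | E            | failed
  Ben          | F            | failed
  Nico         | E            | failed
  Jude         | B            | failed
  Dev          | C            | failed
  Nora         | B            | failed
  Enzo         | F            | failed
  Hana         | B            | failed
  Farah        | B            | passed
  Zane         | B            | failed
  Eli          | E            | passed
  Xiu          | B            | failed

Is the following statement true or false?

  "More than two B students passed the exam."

The determiner here denotes the relation: |A ∩ B| > 2.
A (the restrictor) = {Quinn, Dana, Jae, Pia, Leo, Yara, Vic, Rosa, Jude, Nora, Hana, Farah, Zane, Xiu}, |A| = 14.
A ∩ B = {Vic, Farah}, so |A ∩ B| = 2.
|A ∩ B| = 2, so the statement is false.

False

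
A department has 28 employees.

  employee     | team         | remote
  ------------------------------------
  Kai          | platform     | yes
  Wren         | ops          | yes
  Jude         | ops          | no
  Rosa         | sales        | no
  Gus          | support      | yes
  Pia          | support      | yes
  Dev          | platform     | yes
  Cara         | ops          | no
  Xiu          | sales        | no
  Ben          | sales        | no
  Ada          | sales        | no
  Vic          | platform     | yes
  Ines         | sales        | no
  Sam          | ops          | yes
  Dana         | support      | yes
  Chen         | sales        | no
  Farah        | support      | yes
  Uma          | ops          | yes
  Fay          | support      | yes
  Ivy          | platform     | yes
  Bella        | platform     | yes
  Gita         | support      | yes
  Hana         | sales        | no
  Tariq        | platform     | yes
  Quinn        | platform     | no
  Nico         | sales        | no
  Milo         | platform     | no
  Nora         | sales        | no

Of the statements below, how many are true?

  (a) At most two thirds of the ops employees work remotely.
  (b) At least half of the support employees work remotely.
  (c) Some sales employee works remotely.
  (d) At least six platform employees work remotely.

(a) ops: |A| = 5, |A ∩ B| = 3; needs |A ∩ B| / |A| ≤ 2/3 — true.
(b) support: |A| = 6, |A ∩ B| = 6; needs |A ∩ B| ≥ |A ∖ B| — true.
(c) sales: |A| = 9, |A ∩ B| = 0; needs A ∩ B ≠ ∅ (|A ∩ B| ≥ 1) — false.
(d) platform: |A| = 8, |A ∩ B| = 6; needs |A ∩ B| ≥ 6 — true.

3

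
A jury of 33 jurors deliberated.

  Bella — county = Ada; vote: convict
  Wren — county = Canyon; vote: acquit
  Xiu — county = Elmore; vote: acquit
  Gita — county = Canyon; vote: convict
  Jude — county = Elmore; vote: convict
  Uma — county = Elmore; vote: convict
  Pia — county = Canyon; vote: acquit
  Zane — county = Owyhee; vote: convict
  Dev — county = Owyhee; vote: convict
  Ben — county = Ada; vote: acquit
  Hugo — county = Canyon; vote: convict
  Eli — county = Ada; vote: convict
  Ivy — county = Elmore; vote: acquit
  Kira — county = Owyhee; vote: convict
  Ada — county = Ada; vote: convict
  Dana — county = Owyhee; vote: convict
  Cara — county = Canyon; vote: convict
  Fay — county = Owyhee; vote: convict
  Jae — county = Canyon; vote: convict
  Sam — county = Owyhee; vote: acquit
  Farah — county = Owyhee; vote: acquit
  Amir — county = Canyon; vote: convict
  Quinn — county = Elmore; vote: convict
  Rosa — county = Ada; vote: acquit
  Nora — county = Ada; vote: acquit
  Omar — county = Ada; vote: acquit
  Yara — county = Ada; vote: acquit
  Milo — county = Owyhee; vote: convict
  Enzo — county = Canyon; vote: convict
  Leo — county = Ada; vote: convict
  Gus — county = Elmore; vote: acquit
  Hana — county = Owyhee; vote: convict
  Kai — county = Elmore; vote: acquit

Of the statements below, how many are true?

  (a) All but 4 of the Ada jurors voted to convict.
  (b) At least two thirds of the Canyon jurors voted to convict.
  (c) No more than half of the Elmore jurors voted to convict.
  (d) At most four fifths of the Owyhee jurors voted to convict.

(a) Ada: |A| = 9, |A ∩ B| = 4; needs |A ∖ B| = 4 — false.
(b) Canyon: |A| = 8, |A ∩ B| = 6; needs |A ∩ B| / |A| ≥ 2/3 — true.
(c) Elmore: |A| = 7, |A ∩ B| = 3; needs |A ∩ B| ≤ |A ∖ B| — true.
(d) Owyhee: |A| = 9, |A ∩ B| = 7; needs |A ∩ B| / |A| ≤ 4/5 — true.

3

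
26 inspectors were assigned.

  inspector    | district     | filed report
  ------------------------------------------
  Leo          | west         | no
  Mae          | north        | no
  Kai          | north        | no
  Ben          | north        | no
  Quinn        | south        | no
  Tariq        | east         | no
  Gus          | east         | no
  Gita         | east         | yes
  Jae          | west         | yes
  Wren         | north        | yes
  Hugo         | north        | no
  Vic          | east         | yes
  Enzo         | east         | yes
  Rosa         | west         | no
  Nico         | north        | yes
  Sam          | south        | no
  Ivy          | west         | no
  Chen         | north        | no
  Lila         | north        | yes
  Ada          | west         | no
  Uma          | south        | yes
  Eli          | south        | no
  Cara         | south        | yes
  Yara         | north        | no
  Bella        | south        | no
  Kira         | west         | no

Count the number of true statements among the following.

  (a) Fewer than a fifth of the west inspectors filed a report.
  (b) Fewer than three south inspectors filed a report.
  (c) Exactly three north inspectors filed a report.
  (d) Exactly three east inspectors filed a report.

(a) west: |A| = 6, |A ∩ B| = 1; needs |A ∩ B| / |A| < 1/5 — true.
(b) south: |A| = 6, |A ∩ B| = 2; needs |A ∩ B| < 3 — true.
(c) north: |A| = 9, |A ∩ B| = 3; needs |A ∩ B| = 3 — true.
(d) east: |A| = 5, |A ∩ B| = 3; needs |A ∩ B| = 3 — true.

4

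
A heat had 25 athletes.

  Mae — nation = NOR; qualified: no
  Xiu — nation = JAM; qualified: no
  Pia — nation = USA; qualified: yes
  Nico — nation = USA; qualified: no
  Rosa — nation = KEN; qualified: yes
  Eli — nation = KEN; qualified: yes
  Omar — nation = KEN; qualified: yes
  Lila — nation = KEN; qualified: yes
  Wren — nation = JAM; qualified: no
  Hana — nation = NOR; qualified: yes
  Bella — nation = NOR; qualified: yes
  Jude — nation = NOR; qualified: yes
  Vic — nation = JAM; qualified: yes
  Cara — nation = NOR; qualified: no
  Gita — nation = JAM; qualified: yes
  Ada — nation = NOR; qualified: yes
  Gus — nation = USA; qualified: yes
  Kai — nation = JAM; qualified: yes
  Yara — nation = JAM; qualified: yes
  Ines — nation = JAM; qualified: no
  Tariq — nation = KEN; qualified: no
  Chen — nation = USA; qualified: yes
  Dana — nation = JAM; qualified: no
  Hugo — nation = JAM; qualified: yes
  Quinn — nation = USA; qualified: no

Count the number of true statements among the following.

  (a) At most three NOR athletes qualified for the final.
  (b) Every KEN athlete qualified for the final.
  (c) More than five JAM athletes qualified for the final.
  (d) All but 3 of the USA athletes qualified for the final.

(a) NOR: |A| = 6, |A ∩ B| = 4; needs |A ∩ B| ≤ 3 — false.
(b) KEN: |A| = 5, |A ∩ B| = 4; needs A ⊆ B, i.e. every element of A is in B (|A ∖ B| = 0) — false.
(c) JAM: |A| = 9, |A ∩ B| = 5; needs |A ∩ B| > 5 — false.
(d) USA: |A| = 5, |A ∩ B| = 3; needs |A ∖ B| = 3 — false.

0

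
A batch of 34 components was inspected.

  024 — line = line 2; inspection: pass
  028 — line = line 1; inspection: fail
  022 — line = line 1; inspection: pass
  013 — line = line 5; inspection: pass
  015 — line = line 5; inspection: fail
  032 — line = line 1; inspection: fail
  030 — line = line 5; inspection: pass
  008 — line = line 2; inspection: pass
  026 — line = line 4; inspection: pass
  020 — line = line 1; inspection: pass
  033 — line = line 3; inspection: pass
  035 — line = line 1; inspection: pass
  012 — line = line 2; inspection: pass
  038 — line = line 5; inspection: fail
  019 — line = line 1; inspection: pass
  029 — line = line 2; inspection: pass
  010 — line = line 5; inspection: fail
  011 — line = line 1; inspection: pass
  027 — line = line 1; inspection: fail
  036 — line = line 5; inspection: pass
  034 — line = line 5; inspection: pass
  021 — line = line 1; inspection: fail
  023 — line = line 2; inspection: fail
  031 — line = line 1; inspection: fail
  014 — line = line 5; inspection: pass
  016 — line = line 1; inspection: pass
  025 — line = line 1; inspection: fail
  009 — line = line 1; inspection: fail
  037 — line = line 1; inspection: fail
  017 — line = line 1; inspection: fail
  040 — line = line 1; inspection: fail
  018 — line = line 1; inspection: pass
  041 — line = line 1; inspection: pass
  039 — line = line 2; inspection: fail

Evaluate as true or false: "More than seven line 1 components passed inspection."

True

The determiner here denotes the relation: |A ∩ B| > 7.
|A| = 18, |A ∩ B| = 8, |A ∖ B| = 10.
|A ∩ B| = 8, so the statement is true.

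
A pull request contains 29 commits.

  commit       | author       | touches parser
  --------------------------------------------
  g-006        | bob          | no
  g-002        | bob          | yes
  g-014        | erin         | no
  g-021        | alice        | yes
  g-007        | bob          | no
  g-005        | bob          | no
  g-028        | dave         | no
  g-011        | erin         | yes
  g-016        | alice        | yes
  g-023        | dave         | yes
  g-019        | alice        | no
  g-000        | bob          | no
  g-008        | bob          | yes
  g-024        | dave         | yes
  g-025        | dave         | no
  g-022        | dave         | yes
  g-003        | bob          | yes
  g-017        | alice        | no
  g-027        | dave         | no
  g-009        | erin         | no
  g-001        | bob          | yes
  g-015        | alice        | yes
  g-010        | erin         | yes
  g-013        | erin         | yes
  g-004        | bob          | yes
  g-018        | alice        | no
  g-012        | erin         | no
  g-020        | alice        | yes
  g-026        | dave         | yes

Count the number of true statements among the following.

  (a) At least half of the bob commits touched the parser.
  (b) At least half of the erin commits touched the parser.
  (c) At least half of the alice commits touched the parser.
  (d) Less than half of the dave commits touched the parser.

3

(a) bob: |A| = 9, |A ∩ B| = 5; needs |A ∩ B| ≥ |A ∖ B| — true.
(b) erin: |A| = 6, |A ∩ B| = 3; needs |A ∩ B| ≥ |A ∖ B| — true.
(c) alice: |A| = 7, |A ∩ B| = 4; needs |A ∩ B| ≥ |A ∖ B| — true.
(d) dave: |A| = 7, |A ∩ B| = 4; needs |A ∩ B| < |A ∖ B| — false.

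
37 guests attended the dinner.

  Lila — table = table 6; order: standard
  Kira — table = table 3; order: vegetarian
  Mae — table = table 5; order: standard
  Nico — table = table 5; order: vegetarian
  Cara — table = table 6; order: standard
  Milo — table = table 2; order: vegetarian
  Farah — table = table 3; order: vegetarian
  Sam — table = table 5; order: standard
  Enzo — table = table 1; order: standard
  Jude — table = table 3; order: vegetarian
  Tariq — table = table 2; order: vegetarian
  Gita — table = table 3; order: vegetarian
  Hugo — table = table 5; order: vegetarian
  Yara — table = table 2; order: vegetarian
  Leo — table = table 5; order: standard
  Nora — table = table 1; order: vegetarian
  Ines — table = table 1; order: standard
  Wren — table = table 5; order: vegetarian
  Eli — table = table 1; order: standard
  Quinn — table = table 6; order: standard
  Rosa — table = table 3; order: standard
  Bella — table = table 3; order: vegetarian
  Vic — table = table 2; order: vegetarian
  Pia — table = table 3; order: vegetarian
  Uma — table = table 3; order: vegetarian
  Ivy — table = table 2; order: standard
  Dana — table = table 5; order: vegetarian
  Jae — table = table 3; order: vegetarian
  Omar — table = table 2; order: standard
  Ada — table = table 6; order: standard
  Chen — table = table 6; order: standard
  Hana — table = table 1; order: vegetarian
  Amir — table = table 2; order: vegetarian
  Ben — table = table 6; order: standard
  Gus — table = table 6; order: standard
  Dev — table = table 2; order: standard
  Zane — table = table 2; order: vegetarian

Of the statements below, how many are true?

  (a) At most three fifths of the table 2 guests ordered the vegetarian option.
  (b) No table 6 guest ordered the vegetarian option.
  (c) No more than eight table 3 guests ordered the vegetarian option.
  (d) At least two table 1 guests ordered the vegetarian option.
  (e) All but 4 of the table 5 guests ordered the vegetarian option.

(a) table 2: |A| = 9, |A ∩ B| = 6; needs |A ∩ B| / |A| ≤ 3/5 — false.
(b) table 6: |A| = 7, |A ∩ B| = 0; needs A ∩ B = ∅ (|A ∩ B| = 0) — true.
(c) table 3: |A| = 9, |A ∩ B| = 8; needs |A ∩ B| ≤ 8 — true.
(d) table 1: |A| = 5, |A ∩ B| = 2; needs |A ∩ B| ≥ 2 — true.
(e) table 5: |A| = 7, |A ∩ B| = 4; needs |A ∖ B| = 4 — false.

3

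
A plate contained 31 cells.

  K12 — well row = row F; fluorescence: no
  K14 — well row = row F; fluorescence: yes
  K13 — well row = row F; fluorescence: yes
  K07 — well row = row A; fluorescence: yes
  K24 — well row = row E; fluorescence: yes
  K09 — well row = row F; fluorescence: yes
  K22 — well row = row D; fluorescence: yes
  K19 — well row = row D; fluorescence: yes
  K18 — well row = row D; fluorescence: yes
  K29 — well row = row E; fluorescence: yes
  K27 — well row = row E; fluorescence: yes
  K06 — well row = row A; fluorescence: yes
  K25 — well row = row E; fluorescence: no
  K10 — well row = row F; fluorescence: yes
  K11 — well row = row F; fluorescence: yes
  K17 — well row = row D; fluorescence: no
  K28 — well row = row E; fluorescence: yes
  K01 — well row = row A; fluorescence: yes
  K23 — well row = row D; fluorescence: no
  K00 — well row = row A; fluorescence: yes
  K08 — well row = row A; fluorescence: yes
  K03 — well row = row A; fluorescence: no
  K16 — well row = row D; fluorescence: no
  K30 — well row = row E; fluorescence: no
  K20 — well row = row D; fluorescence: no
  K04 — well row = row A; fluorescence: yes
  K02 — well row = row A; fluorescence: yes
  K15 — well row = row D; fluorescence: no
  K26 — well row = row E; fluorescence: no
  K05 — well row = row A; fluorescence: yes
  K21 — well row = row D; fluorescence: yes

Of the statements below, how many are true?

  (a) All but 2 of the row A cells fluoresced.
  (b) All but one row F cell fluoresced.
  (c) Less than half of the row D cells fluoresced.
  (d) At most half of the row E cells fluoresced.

2

(a) row A: |A| = 9, |A ∩ B| = 8; needs |A ∖ B| = 2 — false.
(b) row F: |A| = 6, |A ∩ B| = 5; needs |A ∖ B| = 1 — true.
(c) row D: |A| = 9, |A ∩ B| = 4; needs |A ∩ B| < |A ∖ B| — true.
(d) row E: |A| = 7, |A ∩ B| = 4; needs |A ∩ B| ≤ |A ∖ B| — false.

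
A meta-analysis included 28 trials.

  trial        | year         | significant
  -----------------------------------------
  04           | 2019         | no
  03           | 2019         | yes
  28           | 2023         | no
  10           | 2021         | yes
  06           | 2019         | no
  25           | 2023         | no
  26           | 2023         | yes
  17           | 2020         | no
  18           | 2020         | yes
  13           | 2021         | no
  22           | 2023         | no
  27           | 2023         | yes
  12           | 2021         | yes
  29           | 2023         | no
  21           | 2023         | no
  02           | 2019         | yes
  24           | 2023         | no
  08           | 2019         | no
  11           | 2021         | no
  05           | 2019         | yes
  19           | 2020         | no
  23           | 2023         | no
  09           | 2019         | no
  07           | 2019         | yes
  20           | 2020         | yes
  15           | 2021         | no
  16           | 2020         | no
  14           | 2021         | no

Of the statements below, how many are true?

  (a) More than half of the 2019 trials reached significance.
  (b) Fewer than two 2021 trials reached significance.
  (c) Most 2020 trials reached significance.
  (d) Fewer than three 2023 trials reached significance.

1

(a) 2019: |A| = 8, |A ∩ B| = 4; needs |A ∩ B| > |A ∖ B| — false.
(b) 2021: |A| = 6, |A ∩ B| = 2; needs |A ∩ B| < 2 — false.
(c) 2020: |A| = 5, |A ∩ B| = 2; needs |A ∩ B| > |A ∖ B| — false.
(d) 2023: |A| = 9, |A ∩ B| = 2; needs |A ∩ B| < 3 — true.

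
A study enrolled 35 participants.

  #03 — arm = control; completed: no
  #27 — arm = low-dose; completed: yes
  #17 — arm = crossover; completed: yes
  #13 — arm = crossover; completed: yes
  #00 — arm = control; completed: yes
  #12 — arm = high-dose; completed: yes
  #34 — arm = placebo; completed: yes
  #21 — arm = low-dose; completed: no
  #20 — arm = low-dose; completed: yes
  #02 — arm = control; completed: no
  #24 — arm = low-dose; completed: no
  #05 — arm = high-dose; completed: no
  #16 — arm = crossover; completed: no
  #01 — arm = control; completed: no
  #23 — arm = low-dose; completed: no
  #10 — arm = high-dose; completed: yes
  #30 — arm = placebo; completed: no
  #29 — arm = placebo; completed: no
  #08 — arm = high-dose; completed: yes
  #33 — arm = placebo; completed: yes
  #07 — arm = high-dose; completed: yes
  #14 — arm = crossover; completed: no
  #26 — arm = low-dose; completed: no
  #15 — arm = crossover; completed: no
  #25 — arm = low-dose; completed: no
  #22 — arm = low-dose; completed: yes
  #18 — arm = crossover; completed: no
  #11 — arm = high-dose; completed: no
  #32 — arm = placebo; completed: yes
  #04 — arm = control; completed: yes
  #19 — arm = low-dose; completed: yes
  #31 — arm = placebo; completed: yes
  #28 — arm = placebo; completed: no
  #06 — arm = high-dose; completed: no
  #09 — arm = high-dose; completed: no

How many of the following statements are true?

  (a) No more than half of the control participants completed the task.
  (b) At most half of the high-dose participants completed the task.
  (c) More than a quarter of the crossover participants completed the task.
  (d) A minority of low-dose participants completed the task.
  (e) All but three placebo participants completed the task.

5

(a) control: |A| = 5, |A ∩ B| = 2; needs |A ∩ B| ≤ |A ∖ B| — true.
(b) high-dose: |A| = 8, |A ∩ B| = 4; needs |A ∩ B| ≤ |A ∖ B| — true.
(c) crossover: |A| = 6, |A ∩ B| = 2; needs |A ∩ B| / |A| > 1/4 — true.
(d) low-dose: |A| = 9, |A ∩ B| = 4; needs |A ∩ B| < |A ∖ B| — true.
(e) placebo: |A| = 7, |A ∩ B| = 4; needs |A ∖ B| = 3 — true.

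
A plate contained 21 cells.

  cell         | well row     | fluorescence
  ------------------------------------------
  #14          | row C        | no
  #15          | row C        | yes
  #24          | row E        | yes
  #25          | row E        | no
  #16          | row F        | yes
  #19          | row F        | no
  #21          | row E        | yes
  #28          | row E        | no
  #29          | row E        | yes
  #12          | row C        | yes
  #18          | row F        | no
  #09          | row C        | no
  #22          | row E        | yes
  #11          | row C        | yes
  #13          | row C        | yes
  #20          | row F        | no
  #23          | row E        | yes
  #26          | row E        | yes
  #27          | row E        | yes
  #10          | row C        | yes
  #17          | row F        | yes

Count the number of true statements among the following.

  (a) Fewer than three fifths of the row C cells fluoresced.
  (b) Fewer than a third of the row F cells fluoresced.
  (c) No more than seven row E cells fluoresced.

(a) row C: |A| = 7, |A ∩ B| = 5; needs |A ∩ B| / |A| < 3/5 — false.
(b) row F: |A| = 5, |A ∩ B| = 2; needs |A ∩ B| / |A| < 1/3 — false.
(c) row E: |A| = 9, |A ∩ B| = 7; needs |A ∩ B| ≤ 7 — true.

1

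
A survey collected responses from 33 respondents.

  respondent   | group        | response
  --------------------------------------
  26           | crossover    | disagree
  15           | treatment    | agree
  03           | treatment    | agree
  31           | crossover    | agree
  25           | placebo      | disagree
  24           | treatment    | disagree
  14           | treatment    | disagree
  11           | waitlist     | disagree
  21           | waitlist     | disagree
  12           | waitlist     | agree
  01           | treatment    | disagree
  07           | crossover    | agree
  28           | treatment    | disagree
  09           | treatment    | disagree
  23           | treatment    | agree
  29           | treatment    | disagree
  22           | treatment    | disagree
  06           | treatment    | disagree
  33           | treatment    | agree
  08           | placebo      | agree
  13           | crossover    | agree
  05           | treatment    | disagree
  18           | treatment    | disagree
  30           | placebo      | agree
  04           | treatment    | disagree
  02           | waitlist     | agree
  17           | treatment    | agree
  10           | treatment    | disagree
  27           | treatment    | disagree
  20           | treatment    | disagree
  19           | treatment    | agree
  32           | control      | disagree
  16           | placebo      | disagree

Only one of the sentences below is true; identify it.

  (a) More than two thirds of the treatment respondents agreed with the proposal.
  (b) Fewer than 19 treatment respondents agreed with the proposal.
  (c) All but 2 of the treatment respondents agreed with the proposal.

(b)

|A| = 20, |A ∩ B| = 6, |A ∖ B| = 14.
(a) requires |A ∩ B| / |A| > 2/3: false.
(b) requires |A ∩ B| < 19: true.
(c) requires |A ∖ B| = 2: false.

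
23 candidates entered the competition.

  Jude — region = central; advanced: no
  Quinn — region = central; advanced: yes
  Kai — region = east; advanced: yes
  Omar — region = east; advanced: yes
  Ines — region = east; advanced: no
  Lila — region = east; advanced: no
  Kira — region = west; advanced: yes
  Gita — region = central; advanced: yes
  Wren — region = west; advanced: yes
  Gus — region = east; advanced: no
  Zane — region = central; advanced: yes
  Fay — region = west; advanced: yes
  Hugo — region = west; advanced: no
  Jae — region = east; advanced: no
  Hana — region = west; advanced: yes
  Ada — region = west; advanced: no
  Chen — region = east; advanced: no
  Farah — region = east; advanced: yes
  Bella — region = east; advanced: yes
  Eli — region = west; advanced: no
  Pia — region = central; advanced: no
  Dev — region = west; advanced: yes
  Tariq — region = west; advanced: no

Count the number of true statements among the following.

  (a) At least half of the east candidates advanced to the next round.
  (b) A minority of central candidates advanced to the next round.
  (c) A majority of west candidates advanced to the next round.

(a) east: |A| = 9, |A ∩ B| = 4; needs |A ∩ B| ≥ |A ∖ B| — false.
(b) central: |A| = 5, |A ∩ B| = 3; needs |A ∩ B| < |A ∖ B| — false.
(c) west: |A| = 9, |A ∩ B| = 5; needs |A ∩ B| > |A ∖ B| — true.

1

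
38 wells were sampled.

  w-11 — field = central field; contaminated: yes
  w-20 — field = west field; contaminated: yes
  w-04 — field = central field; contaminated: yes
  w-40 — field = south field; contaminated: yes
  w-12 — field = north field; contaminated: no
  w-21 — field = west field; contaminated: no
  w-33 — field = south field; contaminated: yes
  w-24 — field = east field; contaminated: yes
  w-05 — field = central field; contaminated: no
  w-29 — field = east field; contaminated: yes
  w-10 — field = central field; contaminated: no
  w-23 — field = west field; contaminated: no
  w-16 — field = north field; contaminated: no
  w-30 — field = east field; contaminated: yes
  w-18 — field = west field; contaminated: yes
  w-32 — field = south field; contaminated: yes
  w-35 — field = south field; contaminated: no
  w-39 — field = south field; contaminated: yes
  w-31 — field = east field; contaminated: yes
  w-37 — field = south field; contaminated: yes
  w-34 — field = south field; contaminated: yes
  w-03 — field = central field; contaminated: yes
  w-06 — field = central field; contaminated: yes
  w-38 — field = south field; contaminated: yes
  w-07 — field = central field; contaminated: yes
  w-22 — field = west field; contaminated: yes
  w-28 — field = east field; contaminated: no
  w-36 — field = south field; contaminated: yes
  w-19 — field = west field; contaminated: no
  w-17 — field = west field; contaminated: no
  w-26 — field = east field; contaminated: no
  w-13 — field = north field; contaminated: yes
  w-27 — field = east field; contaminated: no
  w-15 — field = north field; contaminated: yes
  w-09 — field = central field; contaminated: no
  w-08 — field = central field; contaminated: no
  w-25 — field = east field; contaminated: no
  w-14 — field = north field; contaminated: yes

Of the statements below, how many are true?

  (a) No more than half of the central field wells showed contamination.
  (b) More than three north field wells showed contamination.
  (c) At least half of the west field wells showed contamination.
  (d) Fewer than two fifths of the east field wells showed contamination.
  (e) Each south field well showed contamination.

(a) central field: |A| = 9, |A ∩ B| = 5; needs |A ∩ B| ≤ |A ∖ B| — false.
(b) north field: |A| = 5, |A ∩ B| = 3; needs |A ∩ B| > 3 — false.
(c) west field: |A| = 7, |A ∩ B| = 3; needs |A ∩ B| ≥ |A ∖ B| — false.
(d) east field: |A| = 8, |A ∩ B| = 4; needs |A ∩ B| / |A| < 2/5 — false.
(e) south field: |A| = 9, |A ∩ B| = 8; needs A ⊆ B, i.e. every element of A is in B (|A ∖ B| = 0) — false.

0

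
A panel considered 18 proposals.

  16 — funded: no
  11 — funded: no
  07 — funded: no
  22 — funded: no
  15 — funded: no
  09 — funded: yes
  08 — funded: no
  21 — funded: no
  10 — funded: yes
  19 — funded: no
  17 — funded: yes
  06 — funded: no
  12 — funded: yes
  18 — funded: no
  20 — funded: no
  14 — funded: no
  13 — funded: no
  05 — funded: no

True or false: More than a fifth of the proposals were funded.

The determiner here denotes the relation: |A ∩ B| / |A| > 1/5.
|A| = 18, |A ∩ B| = 4, |A ∖ B| = 14.
|A ∩ B|/|A| = 4/18, so the statement is true.

True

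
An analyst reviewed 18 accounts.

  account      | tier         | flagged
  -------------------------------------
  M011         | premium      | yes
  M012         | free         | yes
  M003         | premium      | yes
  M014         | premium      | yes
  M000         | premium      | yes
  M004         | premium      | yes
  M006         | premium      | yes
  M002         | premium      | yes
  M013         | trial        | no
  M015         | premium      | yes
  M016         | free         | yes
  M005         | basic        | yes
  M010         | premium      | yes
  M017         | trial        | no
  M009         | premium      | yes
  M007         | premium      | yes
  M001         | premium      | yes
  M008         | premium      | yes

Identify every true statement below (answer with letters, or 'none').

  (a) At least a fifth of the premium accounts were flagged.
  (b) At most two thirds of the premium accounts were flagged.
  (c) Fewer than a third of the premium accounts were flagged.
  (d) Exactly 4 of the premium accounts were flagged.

|A| = 13, |A ∩ B| = 13, |A ∖ B| = 0.
(a) |A ∩ B| / |A| ≥ 1/5: holds.
(b) |A ∩ B| / |A| ≤ 2/3: fails.
(c) |A ∩ B| / |A| < 1/3: fails.
(d) |A ∩ B| = 4: fails.

(a)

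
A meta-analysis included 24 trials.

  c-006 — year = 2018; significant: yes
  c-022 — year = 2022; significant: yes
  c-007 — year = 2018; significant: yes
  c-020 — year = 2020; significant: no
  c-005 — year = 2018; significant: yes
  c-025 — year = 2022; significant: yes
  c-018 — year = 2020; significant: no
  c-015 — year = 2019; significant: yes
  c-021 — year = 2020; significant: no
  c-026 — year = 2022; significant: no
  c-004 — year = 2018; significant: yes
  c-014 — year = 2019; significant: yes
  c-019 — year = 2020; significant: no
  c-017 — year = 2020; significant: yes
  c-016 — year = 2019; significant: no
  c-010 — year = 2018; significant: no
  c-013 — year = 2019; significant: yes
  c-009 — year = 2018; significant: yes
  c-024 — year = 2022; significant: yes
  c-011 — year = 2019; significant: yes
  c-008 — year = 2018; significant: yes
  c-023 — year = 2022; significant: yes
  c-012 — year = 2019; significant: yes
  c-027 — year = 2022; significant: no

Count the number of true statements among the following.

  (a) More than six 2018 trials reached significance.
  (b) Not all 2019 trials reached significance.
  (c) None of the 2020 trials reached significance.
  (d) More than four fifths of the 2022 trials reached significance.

(a) 2018: |A| = 7, |A ∩ B| = 6; needs |A ∩ B| > 6 — false.
(b) 2019: |A| = 6, |A ∩ B| = 5; needs A ⊄ B (|A ∖ B| ≥ 1) — true.
(c) 2020: |A| = 5, |A ∩ B| = 1; needs A ∩ B = ∅ (|A ∩ B| = 0) — false.
(d) 2022: |A| = 6, |A ∩ B| = 4; needs |A ∩ B| / |A| > 4/5 — false.

1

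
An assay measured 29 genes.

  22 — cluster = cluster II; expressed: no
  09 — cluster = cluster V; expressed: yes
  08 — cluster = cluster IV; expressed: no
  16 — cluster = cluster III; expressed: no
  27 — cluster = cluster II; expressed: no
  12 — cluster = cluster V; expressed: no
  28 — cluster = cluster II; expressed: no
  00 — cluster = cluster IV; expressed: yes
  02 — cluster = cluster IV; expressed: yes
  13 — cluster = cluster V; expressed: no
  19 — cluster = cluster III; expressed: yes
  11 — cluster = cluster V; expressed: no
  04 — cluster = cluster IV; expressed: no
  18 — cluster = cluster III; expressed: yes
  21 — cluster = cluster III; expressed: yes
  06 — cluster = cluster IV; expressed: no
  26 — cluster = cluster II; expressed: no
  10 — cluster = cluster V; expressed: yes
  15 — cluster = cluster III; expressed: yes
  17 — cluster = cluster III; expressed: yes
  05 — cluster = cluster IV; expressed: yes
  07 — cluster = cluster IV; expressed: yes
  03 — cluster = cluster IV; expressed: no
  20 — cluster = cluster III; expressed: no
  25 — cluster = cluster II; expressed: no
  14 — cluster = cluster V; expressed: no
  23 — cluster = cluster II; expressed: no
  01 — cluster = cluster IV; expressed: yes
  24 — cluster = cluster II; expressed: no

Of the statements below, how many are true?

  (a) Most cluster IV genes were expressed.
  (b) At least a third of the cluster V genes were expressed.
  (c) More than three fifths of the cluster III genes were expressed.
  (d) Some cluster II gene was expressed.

(a) cluster IV: |A| = 9, |A ∩ B| = 5; needs |A ∩ B| > |A ∖ B| — true.
(b) cluster V: |A| = 6, |A ∩ B| = 2; needs |A ∩ B| / |A| ≥ 1/3 — true.
(c) cluster III: |A| = 7, |A ∩ B| = 5; needs |A ∩ B| / |A| > 3/5 — true.
(d) cluster II: |A| = 7, |A ∩ B| = 0; needs A ∩ B ≠ ∅ (|A ∩ B| ≥ 1) — false.

3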